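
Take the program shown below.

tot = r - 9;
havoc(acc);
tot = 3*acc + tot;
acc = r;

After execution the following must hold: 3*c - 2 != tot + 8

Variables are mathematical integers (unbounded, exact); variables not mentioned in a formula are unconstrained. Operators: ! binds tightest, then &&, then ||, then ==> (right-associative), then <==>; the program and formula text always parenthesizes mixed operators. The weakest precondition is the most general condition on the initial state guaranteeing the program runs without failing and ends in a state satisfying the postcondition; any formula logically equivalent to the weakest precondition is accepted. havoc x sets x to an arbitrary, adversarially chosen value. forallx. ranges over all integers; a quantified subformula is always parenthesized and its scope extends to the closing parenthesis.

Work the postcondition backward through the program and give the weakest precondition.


Working backward. After the program, the postcondition 3*c - 2 != tot + 8 must hold; in canonical form it is 3*c != tot + 10.
Before acc := r: 3*c != tot + 10
Before tot := 3*acc + tot: 3*c != 3*acc + tot + 10
Before havoc acc: forall acc_1. 3*c != 3*acc_1 + tot + 10
Before tot := r - 9: forall acc_1. 3*c != 3*acc_1 + r + 1
Answer: WP = forall acc_1. 3*c != 3*acc_1 + r + 1


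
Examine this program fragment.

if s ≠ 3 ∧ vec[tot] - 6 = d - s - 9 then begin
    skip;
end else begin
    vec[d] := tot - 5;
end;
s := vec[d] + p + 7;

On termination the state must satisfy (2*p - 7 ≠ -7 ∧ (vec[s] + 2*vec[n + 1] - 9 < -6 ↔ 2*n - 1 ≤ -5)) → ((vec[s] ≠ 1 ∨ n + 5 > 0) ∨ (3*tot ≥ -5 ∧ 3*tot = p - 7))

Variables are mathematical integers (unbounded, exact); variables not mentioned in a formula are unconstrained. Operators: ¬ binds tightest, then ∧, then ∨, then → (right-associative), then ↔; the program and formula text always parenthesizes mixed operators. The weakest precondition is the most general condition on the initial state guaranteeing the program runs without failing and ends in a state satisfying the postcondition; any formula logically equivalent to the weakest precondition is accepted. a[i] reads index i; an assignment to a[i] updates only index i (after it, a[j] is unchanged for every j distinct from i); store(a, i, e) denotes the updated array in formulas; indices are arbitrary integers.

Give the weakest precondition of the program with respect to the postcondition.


Working backward. After the program, the postcondition (2*p - 7 ≠ -7 ∧ (vec[s] + 2*vec[n + 1] - 9 < -6 ↔ 2*n - 1 ≤ -5)) → ((vec[s] ≠ 1 ∨ n + 5 > 0) ∨ (3*tot ≥ -5 ∧ 3*tot = p - 7)) must hold; in canonical form it is (2*p ≠ 0 ∧ (2*vec[n + 1] + vec[s] < 3 ↔ 2*n ≤ -4)) → (vec[s] ≠ 1 ∨ n > -5 ∨ (3*tot ≥ -5 ∧ 3*tot = p - 7)).
Before s := vec[d] + p + 7: (2*p ≠ 0 ∧ (vec[vec[d] + p + 7] + 2*vec[n + 1] < 3 ↔ 2*n ≤ -4)) → (vec[vec[d] + p + 7] ≠ 1 ∨ n > -5 ∨ (3*tot ≥ -5 ∧ 3*tot = p - 7))
Then branch requires (2*p ≠ 0 ∧ (vec[vec[d] + p + 7] + 2*vec[n + 1] < 3 ↔ 2*n ≤ -4)) → (vec[vec[d] + p + 7] ≠ 1 ∨ n > -5 ∨ (3*tot ≥ -5 ∧ 3*tot = p - 7)); else branch requires (2*p ≠ 0 ∧ (store(vec, d, tot - 5)[store(vec, d, tot - 5)[d] + p + 7] + 2*store(vec, d, tot - 5)[n + 1] < 3 ↔ 2*n ≤ -4)) → (store(vec, d, tot - 5)[store(vec, d, tot - 5)[d] + p + 7] ≠ 1 ∨ n > -5 ∨ (3*tot ≥ -5 ∧ 3*tot = p - 7)).
Before the if: ((s ≠ 3 ∧ vec[tot] + s = d - 3) → ((2*p ≠ 0 ∧ (vec[vec[d] + p + 7] + 2*vec[n + 1] < 3 ↔ 2*n ≤ -4)) → (vec[vec[d] + p + 7] ≠ 1 ∨ n > -5 ∨ (3*tot ≥ -5 ∧ 3*tot = p - 7)))) ∧ ((¬(s ≠ 3 ∧ vec[tot] + s = d - 3)) → ((2*p ≠ 0 ∧ (store(vec, d, tot - 5)[store(vec, d, tot - 5)[d] + p + 7] + 2*store(vec, d, tot - 5)[n + 1] < 3 ↔ 2*n ≤ -4)) → (store(vec, d, tot - 5)[store(vec, d, tot - 5)[d] + p + 7] ≠ 1 ∨ n > -5 ∨ (3*tot ≥ -5 ∧ 3*tot = p - 7))))
Answer: WP = ((s ≠ 3 ∧ vec[tot] + s = d - 3) → ((2*p ≠ 0 ∧ (vec[vec[d] + p + 7] + 2*vec[n + 1] < 3 ↔ 2*n ≤ -4)) → (vec[vec[d] + p + 7] ≠ 1 ∨ n > -5 ∨ (3*tot ≥ -5 ∧ 3*tot = p - 7)))) ∧ ((¬(s ≠ 3 ∧ vec[tot] + s = d - 3)) → ((2*p ≠ 0 ∧ (store(vec, d, tot - 5)[store(vec, d, tot - 5)[d] + p + 7] + 2*store(vec, d, tot - 5)[n + 1] < 3 ↔ 2*n ≤ -4)) → (store(vec, d, tot - 5)[store(vec, d, tot - 5)[d] + p + 7] ≠ 1 ∨ n > -5 ∨ (3*tot ≥ -5 ∧ 3*tot = p - 7))))


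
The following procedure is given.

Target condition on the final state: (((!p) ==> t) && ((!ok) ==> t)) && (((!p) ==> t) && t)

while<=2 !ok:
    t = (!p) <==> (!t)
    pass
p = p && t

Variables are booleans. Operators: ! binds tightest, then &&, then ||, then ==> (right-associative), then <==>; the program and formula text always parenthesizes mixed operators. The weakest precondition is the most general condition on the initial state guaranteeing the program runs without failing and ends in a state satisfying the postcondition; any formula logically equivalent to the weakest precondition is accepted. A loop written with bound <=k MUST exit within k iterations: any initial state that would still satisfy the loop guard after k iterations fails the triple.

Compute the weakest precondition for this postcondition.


Working backward. After the program, the postcondition (((!p) ==> t) && ((!ok) ==> t)) && (((!p) ==> t) && t) must hold; in canonical form it is ((!p) ==> t) && ((!ok) ==> t) && t.
Before p := p && t: ((!(p && t)) ==> t) && ((!ok) ==> t) && t
Before the loop (bound <=2), unroll the exhaustion recursion (WP_0 = exit-now case; WP_j = one more guarded iteration, up to j = 2):
  WP_0: ok && ((!(p && t)) ==> t) && ((!ok) ==> t) && t
  WP_1: ((!ok) ==> (ok && ((!(p && ((!p) <==> (!t)))) ==> ((!p) <==> (!t))) && ((!ok) ==> ((!p) <==> (!t))) && ((!p) <==> (!t)))) && (ok ==> (((!(p && t)) ==> t) && ((!ok) ==> t) && t))
  WP_2: ((!ok) ==> (((!ok) ==> (ok && ((!(p && ((!p) <==> (!((!p) <==> (!t)))))) ==> ((!p) <==> (!((!p) <==> (!t))))) && ((!ok) ==> ((!p) <==> (!((!p) <==> (!t))))) && ((!p) <==> (!((!p) <==> (!t)))))) && (ok ==> (((!(p && ((!p) <==> (!t)))) ==> ((!p) <==> (!t))) && ((!ok) ==> ((!p) <==> (!t))) && ((!p) <==> (!t)))))) && (ok ==> (((!(p && t)) ==> t) && ((!ok) ==> t) && t))
So before the loop: ((!ok) ==> (((!ok) ==> (ok && ((!(p && ((!p) <==> (!((!p) <==> (!t)))))) ==> ((!p) <==> (!((!p) <==> (!t))))) && ((!ok) ==> ((!p) <==> (!((!p) <==> (!t))))) && ((!p) <==> (!((!p) <==> (!t)))))) && (ok ==> (((!(p && ((!p) <==> (!t)))) ==> ((!p) <==> (!t))) && ((!ok) ==> ((!p) <==> (!t))) && ((!p) <==> (!t)))))) && (ok ==> (((!(p && t)) ==> t) && ((!ok) ==> t) && t))
Answer: WP = ((!ok) ==> (((!ok) ==> (ok && ((!(p && ((!p) <==> (!((!p) <==> (!t)))))) ==> ((!p) <==> (!((!p) <==> (!t))))) && ((!ok) ==> ((!p) <==> (!((!p) <==> (!t))))) && ((!p) <==> (!((!p) <==> (!t)))))) && (ok ==> (((!(p && ((!p) <==> (!t)))) ==> ((!p) <==> (!t))) && ((!ok) ==> ((!p) <==> (!t))) && ((!p) <==> (!t)))))) && (ok ==> (((!(p && t)) ==> t) && ((!ok) ==> t) && t))


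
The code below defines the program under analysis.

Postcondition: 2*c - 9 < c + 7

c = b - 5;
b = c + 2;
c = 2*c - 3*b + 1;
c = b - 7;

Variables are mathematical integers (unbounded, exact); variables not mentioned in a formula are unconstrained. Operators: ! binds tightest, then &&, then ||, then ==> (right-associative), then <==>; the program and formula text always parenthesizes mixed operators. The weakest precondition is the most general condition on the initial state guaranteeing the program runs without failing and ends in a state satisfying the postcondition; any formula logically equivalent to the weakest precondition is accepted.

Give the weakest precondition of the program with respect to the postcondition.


Working backward. After the program, the postcondition 2*c - 9 < c + 7 must hold; in canonical form it is c < 16.
Before c := b - 7: b < 23
Before c := 2*c - 3*b + 1: b < 23
Before b := c + 2: c < 21
Before c := b - 5: b < 26
Answer: WP = b < 26


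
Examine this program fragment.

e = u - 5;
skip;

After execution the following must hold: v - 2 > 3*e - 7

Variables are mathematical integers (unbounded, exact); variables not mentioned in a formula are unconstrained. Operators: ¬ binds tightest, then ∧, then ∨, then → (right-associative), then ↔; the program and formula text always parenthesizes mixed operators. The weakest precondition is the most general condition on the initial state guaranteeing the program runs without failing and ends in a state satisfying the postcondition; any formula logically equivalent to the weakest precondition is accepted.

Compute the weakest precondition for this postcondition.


Working backward. After the program, the postcondition v - 2 > 3*e - 7 must hold; in canonical form it is v > 3*e - 5.
Before skip: v > 3*e - 5
Before e := u - 5: v > 3*u - 20
Answer: WP = v > 3*u - 20


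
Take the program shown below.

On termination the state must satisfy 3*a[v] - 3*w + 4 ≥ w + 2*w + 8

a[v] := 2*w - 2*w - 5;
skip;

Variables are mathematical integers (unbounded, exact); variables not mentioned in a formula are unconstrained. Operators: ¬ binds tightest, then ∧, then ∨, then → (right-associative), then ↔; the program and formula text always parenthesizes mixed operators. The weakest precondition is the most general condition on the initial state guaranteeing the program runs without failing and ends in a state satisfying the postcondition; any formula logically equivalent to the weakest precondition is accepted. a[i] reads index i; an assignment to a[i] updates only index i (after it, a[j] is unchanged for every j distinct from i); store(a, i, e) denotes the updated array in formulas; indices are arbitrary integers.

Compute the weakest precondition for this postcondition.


Working backward. After the program, the postcondition 3*a[v] - 3*w + 4 ≥ w + 2*w + 8 must hold; in canonical form it is 3*a[v] ≥ 6*w + 4.
Before skip: 3*a[v] ≥ 6*w + 4
Before a[v] := 2*w - 2*w - 5: 3*store(a, v, -5)[v] ≥ 6*w + 4
Answer: WP = 3*store(a, v, -5)[v] ≥ 6*w + 4


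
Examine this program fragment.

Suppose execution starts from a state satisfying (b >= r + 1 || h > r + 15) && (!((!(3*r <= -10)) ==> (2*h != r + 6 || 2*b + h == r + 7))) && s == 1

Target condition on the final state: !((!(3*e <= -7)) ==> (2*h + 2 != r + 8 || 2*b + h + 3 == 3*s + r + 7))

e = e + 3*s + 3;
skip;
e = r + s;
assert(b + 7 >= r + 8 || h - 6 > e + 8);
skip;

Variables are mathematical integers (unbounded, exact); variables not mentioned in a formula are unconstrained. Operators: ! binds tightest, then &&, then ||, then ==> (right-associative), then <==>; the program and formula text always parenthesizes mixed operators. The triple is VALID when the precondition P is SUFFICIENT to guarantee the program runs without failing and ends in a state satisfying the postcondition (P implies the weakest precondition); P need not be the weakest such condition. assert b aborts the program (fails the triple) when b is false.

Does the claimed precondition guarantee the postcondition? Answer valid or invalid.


Working backward. After the program, the postcondition !((!(3*e <= -7)) ==> (2*h + 2 != r + 8 || 2*b + h + 3 == 3*s + r + 7)) must hold; in canonical form it is !((!(3*e <= -7)) ==> (2*h != r + 6 || 2*b + h == r + 3*s + 4)).
Before skip: !((!(3*e <= -7)) ==> (2*h != r + 6 || 2*b + h == r + 3*s + 4))
Before assert b + 7 >= r + 8 || h - 6 > e + 8: (b >= r + 1 || h > e + 14) && (!((!(3*e <= -7)) ==> (2*h != r + 6 || 2*b + h == r + 3*s + 4)))
Before e := r + s: (b >= r + 1 || h > r + s + 14) && (!((!(3*r + 3*s <= -7)) ==> (2*h != r + 6 || 2*b + h == r + 3*s + 4)))
Before skip: (b >= r + 1 || h > r + s + 14) && (!((!(3*r + 3*s <= -7)) ==> (2*h != r + 6 || 2*b + h == r + 3*s + 4)))
Before e := e + 3*s + 3: (b >= r + 1 || h > r + s + 14) && (!((!(3*r + 3*s <= -7)) ==> (2*h != r + 6 || 2*b + h == r + 3*s + 4)))
The weakest precondition is (b >= r + 1 || h > r + s + 14) && (!((!(3*r + 3*s <= -7)) ==> (2*h != r + 6 || 2*b + h == r + 3*s + 4))).
Check whether (b >= r + 1 || h > r + 15) && (!((!(3*r <= -10)) ==> (2*h != r + 6 || 2*b + h == r + 7))) && s == 1 implies it.
Every state satisfying the precondition satisfies the weakest precondition: the implication holds.
Answer: valid


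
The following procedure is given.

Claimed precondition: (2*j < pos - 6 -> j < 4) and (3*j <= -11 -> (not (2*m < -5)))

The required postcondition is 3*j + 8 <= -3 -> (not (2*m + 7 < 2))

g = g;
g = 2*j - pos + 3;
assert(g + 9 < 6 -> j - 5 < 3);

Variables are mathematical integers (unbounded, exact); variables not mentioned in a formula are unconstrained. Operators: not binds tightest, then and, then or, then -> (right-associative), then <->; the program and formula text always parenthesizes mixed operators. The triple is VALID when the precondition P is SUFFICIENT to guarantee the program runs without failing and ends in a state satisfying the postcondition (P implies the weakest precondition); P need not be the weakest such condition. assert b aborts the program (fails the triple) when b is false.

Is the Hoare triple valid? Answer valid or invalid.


Working backward. After the program, the postcondition 3*j + 8 <= -3 -> (not (2*m + 7 < 2)) must hold; in canonical form it is 3*j <= -11 -> (not (2*m < -5)).
Before assert g + 9 < 6 -> j - 5 < 3: (g < -3 -> j < 8) and (3*j <= -11 -> (not (2*m < -5)))
Before g := 2*j - pos + 3: (2*j < pos - 6 -> j < 8) and (3*j <= -11 -> (not (2*m < -5)))
Before g := g: (2*j < pos - 6 -> j < 8) and (3*j <= -11 -> (not (2*m < -5)))
The weakest precondition is (2*j < pos - 6 -> j < 8) and (3*j <= -11 -> (not (2*m < -5))).
Check whether (2*j < pos - 6 -> j < 4) and (3*j <= -11 -> (not (2*m < -5))) implies it.
Every state satisfying the precondition satisfies the weakest precondition: the implication holds.
Answer: valid


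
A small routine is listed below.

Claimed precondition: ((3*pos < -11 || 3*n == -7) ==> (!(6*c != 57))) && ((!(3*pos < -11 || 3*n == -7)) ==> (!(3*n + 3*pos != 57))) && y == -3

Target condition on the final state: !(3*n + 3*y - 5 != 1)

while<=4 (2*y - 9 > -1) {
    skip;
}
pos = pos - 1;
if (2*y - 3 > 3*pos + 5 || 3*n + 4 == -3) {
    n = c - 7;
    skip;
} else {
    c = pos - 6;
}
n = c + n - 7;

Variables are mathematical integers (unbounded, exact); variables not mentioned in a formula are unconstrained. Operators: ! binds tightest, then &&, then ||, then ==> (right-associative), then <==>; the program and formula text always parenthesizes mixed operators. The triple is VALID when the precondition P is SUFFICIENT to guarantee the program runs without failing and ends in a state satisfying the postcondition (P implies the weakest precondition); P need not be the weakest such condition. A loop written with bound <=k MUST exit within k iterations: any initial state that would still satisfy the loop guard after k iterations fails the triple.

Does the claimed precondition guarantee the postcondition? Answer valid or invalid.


Working backward. After the program, the postcondition !(3*n + 3*y - 5 != 1) must hold; in canonical form it is !(3*n + 3*y != 6).
Before n := c + n - 7: !(3*c + 3*n + 3*y != 27)
Then branch requires !(6*c + 3*y != 48); else branch requires !(3*n + 3*pos + 3*y != 45).
Before the if: ((2*y > 3*pos + 8 || 3*n == -7) ==> (!(6*c + 3*y != 48))) && ((!(2*y > 3*pos + 8 || 3*n == -7)) ==> (!(3*n + 3*pos + 3*y != 45)))
Before pos := pos - 1: ((2*y > 3*pos + 5 || 3*n == -7) ==> (!(6*c + 3*y != 48))) && ((!(2*y > 3*pos + 5 || 3*n == -7)) ==> (!(3*n + 3*pos + 3*y != 48)))
Before the loop (bound <=4), unroll the exhaustion recursion (WP_0 = exit-now case; WP_j = one more guarded iteration, up to j = 4):
  WP_0: (!(2*y > 8)) && ((2*y > 3*pos + 5 || 3*n == -7) ==> (!(6*c + 3*y != 48))) && ((!(2*y > 3*pos + 5 || 3*n == -7)) ==> (!(3*n + 3*pos + 3*y != 48)))
  WP_1: (2*y > 8 ==> ((!(2*y > 8)) && ((2*y > 3*pos + 5 || 3*n == -7) ==> (!(6*c + 3*y != 48))) && ((!(2*y > 3*pos + 5 || 3*n == -7)) ==> (!(3*n + 3*pos + 3*y != 48))))) && ((!(2*y > 8)) ==> (((2*y > 3*pos + 5 || 3*n == -7) ==> (!(6*c + 3*y != 48))) && ((!(2*y > 3*pos + 5 || 3*n == -7)) ==> (!(3*n + 3*pos + 3*y != 48)))))
  WP_2: (2*y > 8 ==> ((2*y > 8 ==> ((!(2*y > 8)) && ((2*y > 3*pos + 5 || 3*n == -7) ==> (!(6*c + 3*y != 48))) && ((!(2*y > 3*pos + 5 || 3*n == -7)) ==> (!(3*n + 3*pos + 3*y != 48))))) && ((!(2*y > 8)) ==> (((2*y > 3*pos + 5 || 3*n == -7) ==> (!(6*c + 3*y != 48))) && ((!(2*y > 3*pos + 5 || 3*n == -7)) ==> (!(3*n + 3*pos + 3*y != 48))))))) && ((!(2*y > 8)) ==> (((2*y > 3*pos + 5 || 3*n == -7) ==> (!(6*c + 3*y != 48))) && ((!(2*y > 3*pos + 5 || 3*n == -7)) ==> (!(3*n + 3*pos + 3*y != 48)))))
  WP_3: (2*y > 8 ==> ((2*y > 8 ==> ((2*y > 8 ==> ((!(2*y > 8)) && ((2*y > 3*pos + 5 || 3*n == -7) ==> (!(6*c + 3*y != 48))) && ((!(2*y > 3*pos + 5 || 3*n == -7)) ==> (!(3*n + 3*pos + 3*y != 48))))) && ((!(2*y > 8)) ==> (((2*y > 3*pos + 5 || 3*n == -7) ==> (!(6*c + 3*y != 48))) && ((!(2*y > 3*pos + 5 || 3*n == -7)) ==> (!(3*n + 3*pos + 3*y != 48))))))) && ((!(2*y > 8)) ==> (((2*y > 3*pos + 5 || 3*n == -7) ==> (!(6*c + 3*y != 48))) && ((!(2*y > 3*pos + 5 || 3*n == -7)) ==> (!(3*n + 3*pos + 3*y != 48))))))) && ((!(2*y > 8)) ==> (((2*y > 3*pos + 5 || 3*n == -7) ==> (!(6*c + 3*y != 48))) && ((!(2*y > 3*pos + 5 || 3*n == -7)) ==> (!(3*n + 3*pos + 3*y != 48)))))
  WP_4: (2*y > 8 ==> ((2*y > 8 ==> ((2*y > 8 ==> ((2*y > 8 ==> ((!(2*y > 8)) && ((2*y > 3*pos + 5 || 3*n == -7) ==> (!(6*c + 3*y != 48))) && ((!(2*y > 3*pos + 5 || 3*n == -7)) ==> (!(3*n + 3*pos + 3*y != 48))))) && ((!(2*y > 8)) ==> (((2*y > 3*pos + 5 || 3*n == -7) ==> (!(6*c + 3*y != 48))) && ((!(2*y > 3*pos + 5 || 3*n == -7)) ==> (!(3*n + 3*pos + 3*y != 48))))))) && ((!(2*y > 8)) ==> (((2*y > 3*pos + 5 || 3*n == -7) ==> (!(6*c + 3*y != 48))) && ((!(2*y > 3*pos + 5 || 3*n == -7)) ==> (!(3*n + 3*pos + 3*y != 48))))))) && ((!(2*y > 8)) ==> (((2*y > 3*pos + 5 || 3*n == -7) ==> (!(6*c + 3*y != 48))) && ((!(2*y > 3*pos + 5 || 3*n == -7)) ==> (!(3*n + 3*pos + 3*y != 48))))))) && ((!(2*y > 8)) ==> (((2*y > 3*pos + 5 || 3*n == -7) ==> (!(6*c + 3*y != 48))) && ((!(2*y > 3*pos + 5 || 3*n == -7)) ==> (!(3*n + 3*pos + 3*y != 48)))))
So before the loop: (2*y > 8 ==> ((2*y > 8 ==> ((2*y > 8 ==> ((2*y > 8 ==> ((!(2*y > 8)) && ((2*y > 3*pos + 5 || 3*n == -7) ==> (!(6*c + 3*y != 48))) && ((!(2*y > 3*pos + 5 || 3*n == -7)) ==> (!(3*n + 3*pos + 3*y != 48))))) && ((!(2*y > 8)) ==> (((2*y > 3*pos + 5 || 3*n == -7) ==> (!(6*c + 3*y != 48))) && ((!(2*y > 3*pos + 5 || 3*n == -7)) ==> (!(3*n + 3*pos + 3*y != 48))))))) && ((!(2*y > 8)) ==> (((2*y > 3*pos + 5 || 3*n == -7) ==> (!(6*c + 3*y != 48))) && ((!(2*y > 3*pos + 5 || 3*n == -7)) ==> (!(3*n + 3*pos + 3*y != 48))))))) && ((!(2*y > 8)) ==> (((2*y > 3*pos + 5 || 3*n == -7) ==> (!(6*c + 3*y != 48))) && ((!(2*y > 3*pos + 5 || 3*n == -7)) ==> (!(3*n + 3*pos + 3*y != 48))))))) && ((!(2*y > 8)) ==> (((2*y > 3*pos + 5 || 3*n == -7) ==> (!(6*c + 3*y != 48))) && ((!(2*y > 3*pos + 5 || 3*n == -7)) ==> (!(3*n + 3*pos + 3*y != 48)))))
The weakest precondition is (2*y > 8 ==> ((2*y > 8 ==> ((2*y > 8 ==> ((2*y > 8 ==> ((!(2*y > 8)) && ((2*y > 3*pos + 5 || 3*n == -7) ==> (!(6*c + 3*y != 48))) && ((!(2*y > 3*pos + 5 || 3*n == -7)) ==> (!(3*n + 3*pos + 3*y != 48))))) && ((!(2*y > 8)) ==> (((2*y > 3*pos + 5 || 3*n == -7) ==> (!(6*c + 3*y != 48))) && ((!(2*y > 3*pos + 5 || 3*n == -7)) ==> (!(3*n + 3*pos + 3*y != 48))))))) && ((!(2*y > 8)) ==> (((2*y > 3*pos + 5 || 3*n == -7) ==> (!(6*c + 3*y != 48))) && ((!(2*y > 3*pos + 5 || 3*n == -7)) ==> (!(3*n + 3*pos + 3*y != 48))))))) && ((!(2*y > 8)) ==> (((2*y > 3*pos + 5 || 3*n == -7) ==> (!(6*c + 3*y != 48))) && ((!(2*y > 3*pos + 5 || 3*n == -7)) ==> (!(3*n + 3*pos + 3*y != 48))))))) && ((!(2*y > 8)) ==> (((2*y > 3*pos + 5 || 3*n == -7) ==> (!(6*c + 3*y != 48))) && ((!(2*y > 3*pos + 5 || 3*n == -7)) ==> (!(3*n + 3*pos + 3*y != 48))))).
Check whether ((3*pos < -11 || 3*n == -7) ==> (!(6*c != 57))) && ((!(3*pos < -11 || 3*n == -7)) ==> (!(3*n + 3*pos != 57))) && y == -3 implies it.
Every state satisfying the precondition satisfies the weakest precondition: the implication holds.
Answer: valid


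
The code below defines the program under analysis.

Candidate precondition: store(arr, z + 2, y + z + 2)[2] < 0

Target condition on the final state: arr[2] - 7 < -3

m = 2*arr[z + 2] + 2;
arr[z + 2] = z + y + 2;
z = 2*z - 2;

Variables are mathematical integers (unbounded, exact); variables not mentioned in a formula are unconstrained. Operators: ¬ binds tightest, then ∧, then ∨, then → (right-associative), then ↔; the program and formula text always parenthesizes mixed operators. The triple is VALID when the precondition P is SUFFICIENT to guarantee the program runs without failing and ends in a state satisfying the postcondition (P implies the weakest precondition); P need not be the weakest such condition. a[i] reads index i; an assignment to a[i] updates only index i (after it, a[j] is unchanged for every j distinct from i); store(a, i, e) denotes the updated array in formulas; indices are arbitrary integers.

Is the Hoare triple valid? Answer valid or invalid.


Working backward. After the program, the postcondition arr[2] - 7 < -3 must hold; in canonical form it is arr[2] < 4.
Before z := 2*z - 2: arr[2] < 4
Before arr[z + 2] := z + y + 2: store(arr, z + 2, y + z + 2)[2] < 4
Before m := 2*arr[z + 2] + 2: store(arr, z + 2, y + z + 2)[2] < 4
The weakest precondition is store(arr, z + 2, y + z + 2)[2] < 4.
Check whether store(arr, z + 2, y + z + 2)[2] < 0 implies it.
Every state satisfying the precondition satisfies the weakest precondition: the implication holds.
Answer: valid


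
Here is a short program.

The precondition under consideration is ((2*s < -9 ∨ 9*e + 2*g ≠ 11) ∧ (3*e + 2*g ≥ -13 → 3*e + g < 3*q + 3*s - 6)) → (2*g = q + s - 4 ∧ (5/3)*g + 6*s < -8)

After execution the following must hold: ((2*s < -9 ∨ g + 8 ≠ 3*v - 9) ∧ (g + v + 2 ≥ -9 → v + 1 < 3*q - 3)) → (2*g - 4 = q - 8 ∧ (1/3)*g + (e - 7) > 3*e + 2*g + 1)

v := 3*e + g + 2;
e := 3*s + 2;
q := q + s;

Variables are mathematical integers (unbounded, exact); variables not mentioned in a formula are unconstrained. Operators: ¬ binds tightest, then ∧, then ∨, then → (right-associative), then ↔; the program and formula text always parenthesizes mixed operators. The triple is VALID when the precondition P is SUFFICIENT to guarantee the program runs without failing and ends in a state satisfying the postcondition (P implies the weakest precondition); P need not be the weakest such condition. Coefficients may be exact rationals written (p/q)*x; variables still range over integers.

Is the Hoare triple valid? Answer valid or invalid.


Working backward. After the program, the postcondition ((2*s < -9 ∨ g + 8 ≠ 3*v - 9) ∧ (g + v + 2 ≥ -9 → v + 1 < 3*q - 3)) → (2*g - 4 = q - 8 ∧ (1/3)*g + (e - 7) > 3*e + 2*g + 1) must hold; in canonical form it is ((2*s < -9 ∨ g ≠ 3*v - 17) ∧ (g + v ≥ -11 → v < 3*q - 4)) → (2*g = q - 4 ∧ 2*e + (5/3)*g < -8).
Before q := q + s: ((2*s < -9 ∨ g ≠ 3*v - 17) ∧ (g + v ≥ -11 → v < 3*q + 3*s - 4)) → (2*g = q + s - 4 ∧ 2*e + (5/3)*g < -8)
Before e := 3*s + 2: ((2*s < -9 ∨ g ≠ 3*v - 17) ∧ (g + v ≥ -11 → v < 3*q + 3*s - 4)) → (2*g = q + s - 4 ∧ (5/3)*g + 6*s < -12)
Before v := 3*e + g + 2: ((2*s < -9 ∨ 9*e + 2*g ≠ 11) ∧ (3*e + 2*g ≥ -13 → 3*e + g < 3*q + 3*s - 6)) → (2*g = q + s - 4 ∧ (5/3)*g + 6*s < -12)
The weakest precondition is ((2*s < -9 ∨ 9*e + 2*g ≠ 11) ∧ (3*e + 2*g ≥ -13 → 3*e + g < 3*q + 3*s - 6)) → (2*g = q + s - 4 ∧ (5/3)*g + 6*s < -12).
Check whether ((2*s < -9 ∨ 9*e + 2*g ≠ 11) ∧ (3*e + 2*g ≥ -13 → 3*e + g < 3*q + 3*s - 6)) → (2*g = q + s - 4 ∧ (5/3)*g + 6*s < -8) implies it.
Countermodel: at the initial state e = -17, g = 18, q = 47, s = -7, the precondition holds but the weakest precondition fails.
Answer: invalid


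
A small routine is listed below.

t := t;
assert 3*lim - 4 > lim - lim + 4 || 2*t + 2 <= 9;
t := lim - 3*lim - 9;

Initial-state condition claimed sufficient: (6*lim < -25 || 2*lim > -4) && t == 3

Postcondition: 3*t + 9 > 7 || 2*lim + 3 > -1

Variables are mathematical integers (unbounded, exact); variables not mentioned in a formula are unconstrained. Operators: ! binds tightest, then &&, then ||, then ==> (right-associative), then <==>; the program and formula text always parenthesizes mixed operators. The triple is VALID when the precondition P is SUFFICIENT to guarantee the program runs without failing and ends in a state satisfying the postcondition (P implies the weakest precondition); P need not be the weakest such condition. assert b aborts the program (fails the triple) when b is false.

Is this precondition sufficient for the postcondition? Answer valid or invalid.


Working backward. After the program, the postcondition 3*t + 9 > 7 || 2*lim + 3 > -1 must hold; in canonical form it is 3*t > -2 || 2*lim > -4.
Before t := lim - 3*lim - 9: 6*lim < -25 || 2*lim > -4
Before assert 3*lim - 4 > lim - lim + 4 || 2*t + 2 <= 9: (3*lim > 8 || 2*t <= 7) && (6*lim < -25 || 2*lim > -4)
Before t := t: (3*lim > 8 || 2*t <= 7) && (6*lim < -25 || 2*lim > -4)
The weakest precondition is (3*lim > 8 || 2*t <= 7) && (6*lim < -25 || 2*lim > -4).
Check whether (6*lim < -25 || 2*lim > -4) && t == 3 implies it.
Every state satisfying the precondition satisfies the weakest precondition: the implication holds.
Answer: valid


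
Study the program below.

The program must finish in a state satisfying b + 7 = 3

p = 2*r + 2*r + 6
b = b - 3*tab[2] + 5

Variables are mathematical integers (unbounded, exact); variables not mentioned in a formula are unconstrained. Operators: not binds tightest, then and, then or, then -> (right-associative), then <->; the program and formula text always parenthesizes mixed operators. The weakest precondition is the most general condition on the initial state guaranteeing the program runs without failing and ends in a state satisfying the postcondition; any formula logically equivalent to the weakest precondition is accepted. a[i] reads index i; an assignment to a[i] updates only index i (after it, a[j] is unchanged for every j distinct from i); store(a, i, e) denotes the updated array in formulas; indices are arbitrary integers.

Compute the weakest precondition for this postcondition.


Working backward. After the program, the postcondition b + 7 = 3 must hold; in canonical form it is b = -4.
Before b := b - 3*tab[2] + 5: b = 3*tab[2] - 9
Before p := 2*r + 2*r + 6: b = 3*tab[2] - 9
Answer: WP = b = 3*tab[2] - 9


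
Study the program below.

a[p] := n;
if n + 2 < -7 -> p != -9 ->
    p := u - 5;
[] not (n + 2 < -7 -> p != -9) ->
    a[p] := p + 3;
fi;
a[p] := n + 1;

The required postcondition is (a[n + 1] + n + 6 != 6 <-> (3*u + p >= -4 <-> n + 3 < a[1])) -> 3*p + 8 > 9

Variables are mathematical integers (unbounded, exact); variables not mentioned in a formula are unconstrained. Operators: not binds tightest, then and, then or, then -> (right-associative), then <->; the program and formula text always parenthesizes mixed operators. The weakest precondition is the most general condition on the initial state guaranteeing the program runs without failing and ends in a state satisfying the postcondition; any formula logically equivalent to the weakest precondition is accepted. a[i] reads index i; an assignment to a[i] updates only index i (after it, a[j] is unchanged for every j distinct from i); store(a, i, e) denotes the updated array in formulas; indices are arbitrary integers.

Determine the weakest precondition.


Working backward. After the program, the postcondition (a[n + 1] + n + 6 != 6 <-> (3*u + p >= -4 <-> n + 3 < a[1])) -> 3*p + 8 > 9 must hold; in canonical form it is (a[n + 1] + n != 0 <-> (p + 3*u >= -4 <-> n < a[1] - 3)) -> 3*p > 1.
Before a[p] := n + 1: (store(a, p, n + 1)[n + 1] + n != 0 <-> (p + 3*u >= -4 <-> n < store(a, p, n + 1)[1] - 3)) -> 3*p > 1
Then branch requires (store(a, u - 5, n + 1)[n + 1] + n != 0 <-> (4*u >= 1 <-> n < store(a, u - 5, n + 1)[1] - 3)) -> 3*u > 16; else branch requires (store(store(a, p, p + 3), p, n + 1)[n + 1] + n != 0 <-> (p + 3*u >= -4 <-> n < store(store(a, p, p + 3), p, n + 1)[1] - 3)) -> 3*p > 1.
Before the if: ((n < -9 -> p != -9) -> ((store(a, u - 5, n + 1)[n + 1] + n != 0 <-> (4*u >= 1 <-> n < store(a, u - 5, n + 1)[1] - 3)) -> 3*u > 16)) and ((not (n < -9 -> p != -9)) -> ((store(store(a, p, p + 3), p, n + 1)[n + 1] + n != 0 <-> (p + 3*u >= -4 <-> n < store(store(a, p, p + 3), p, n + 1)[1] - 3)) -> 3*p > 1))
Before a[p] := n: ((n < -9 -> p != -9) -> ((store(store(a, p, n), u - 5, n + 1)[n + 1] + n != 0 <-> (4*u >= 1 <-> n < store(store(a, p, n), u - 5, n + 1)[1] - 3)) -> 3*u > 16)) and ((not (n < -9 -> p != -9)) -> ((store(store(store(a, p, n), p, p + 3), p, n + 1)[n + 1] + n != 0 <-> (p + 3*u >= -4 <-> n < store(store(store(a, p, n), p, p + 3), p, n + 1)[1] - 3)) -> 3*p > 1))
Answer: WP = ((n < -9 -> p != -9) -> ((store(store(a, p, n), u - 5, n + 1)[n + 1] + n != 0 <-> (4*u >= 1 <-> n < store(store(a, p, n), u - 5, n + 1)[1] - 3)) -> 3*u > 16)) and ((not (n < -9 -> p != -9)) -> ((store(store(store(a, p, n), p, p + 3), p, n + 1)[n + 1] + n != 0 <-> (p + 3*u >= -4 <-> n < store(store(store(a, p, n), p, p + 3), p, n + 1)[1] - 3)) -> 3*p > 1))


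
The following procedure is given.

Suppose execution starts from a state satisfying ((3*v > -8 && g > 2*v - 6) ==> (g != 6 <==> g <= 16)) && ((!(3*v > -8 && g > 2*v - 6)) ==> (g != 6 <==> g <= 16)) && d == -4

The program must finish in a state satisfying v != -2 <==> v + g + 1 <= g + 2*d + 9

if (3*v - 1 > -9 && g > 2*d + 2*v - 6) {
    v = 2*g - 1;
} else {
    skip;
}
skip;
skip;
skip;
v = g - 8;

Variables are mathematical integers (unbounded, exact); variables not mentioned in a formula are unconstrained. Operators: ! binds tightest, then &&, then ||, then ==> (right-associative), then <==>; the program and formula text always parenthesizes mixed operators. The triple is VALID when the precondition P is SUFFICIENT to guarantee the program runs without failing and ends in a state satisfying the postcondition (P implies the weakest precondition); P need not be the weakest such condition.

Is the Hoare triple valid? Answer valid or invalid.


Working backward. After the program, the postcondition v != -2 <==> v + g + 1 <= g + 2*d + 9 must hold; in canonical form it is v != -2 <==> v <= 2*d + 8.
Before v := g - 8: g != 6 <==> g <= 2*d + 16
Before skip: g != 6 <==> g <= 2*d + 16
Before skip: g != 6 <==> g <= 2*d + 16
Before skip: g != 6 <==> g <= 2*d + 16
Then branch requires g != 6 <==> g <= 2*d + 16; else branch requires g != 6 <==> g <= 2*d + 16.
Before the if: ((3*v > -8 && g > 2*d + 2*v - 6) ==> (g != 6 <==> g <= 2*d + 16)) && ((!(3*v > -8 && g > 2*d + 2*v - 6)) ==> (g != 6 <==> g <= 2*d + 16))
The weakest precondition is ((3*v > -8 && g > 2*d + 2*v - 6) ==> (g != 6 <==> g <= 2*d + 16)) && ((!(3*v > -8 && g > 2*d + 2*v - 6)) ==> (g != 6 <==> g <= 2*d + 16)).
Check whether ((3*v > -8 && g > 2*v - 6) ==> (g != 6 <==> g <= 16)) && ((!(3*v > -8 && g > 2*v - 6)) ==> (g != 6 <==> g <= 16)) && d == -4 implies it.
Countermodel: at the initial state d = -4, g = 9, v = 0, the precondition holds but the weakest precondition fails.
Answer: invalid


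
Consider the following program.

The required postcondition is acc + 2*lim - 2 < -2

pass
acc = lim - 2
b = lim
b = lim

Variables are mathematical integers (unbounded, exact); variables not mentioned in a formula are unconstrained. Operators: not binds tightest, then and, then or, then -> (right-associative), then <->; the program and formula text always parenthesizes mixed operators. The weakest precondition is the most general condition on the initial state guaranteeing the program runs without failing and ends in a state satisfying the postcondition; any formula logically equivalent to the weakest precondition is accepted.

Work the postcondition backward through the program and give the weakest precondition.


Working backward. After the program, the postcondition acc + 2*lim - 2 < -2 must hold; in canonical form it is acc + 2*lim < 0.
Before b := lim: acc + 2*lim < 0
Before b := lim: acc + 2*lim < 0
Before acc := lim - 2: 3*lim < 2
Before skip: 3*lim < 2
Answer: WP = 3*lim < 2


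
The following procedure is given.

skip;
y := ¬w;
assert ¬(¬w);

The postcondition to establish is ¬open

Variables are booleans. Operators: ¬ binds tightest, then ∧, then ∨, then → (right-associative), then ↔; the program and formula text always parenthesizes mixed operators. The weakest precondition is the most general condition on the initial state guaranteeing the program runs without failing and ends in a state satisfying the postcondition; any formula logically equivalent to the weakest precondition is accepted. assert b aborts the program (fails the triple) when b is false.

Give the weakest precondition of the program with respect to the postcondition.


Working backward. After the program, ¬open must hold.
Before assert ¬(¬w): w ∧ (¬open)
Before y := ¬w: w ∧ (¬open)
Before skip: w ∧ (¬open)
Answer: WP = w ∧ (¬open)


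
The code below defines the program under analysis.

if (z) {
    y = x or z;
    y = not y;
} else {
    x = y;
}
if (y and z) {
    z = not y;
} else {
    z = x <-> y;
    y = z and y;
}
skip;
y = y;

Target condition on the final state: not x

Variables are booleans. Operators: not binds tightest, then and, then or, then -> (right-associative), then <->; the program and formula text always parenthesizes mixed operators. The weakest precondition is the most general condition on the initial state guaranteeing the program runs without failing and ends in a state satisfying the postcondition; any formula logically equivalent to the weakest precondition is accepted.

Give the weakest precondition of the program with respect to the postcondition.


Working backward. After the program, not x must hold.
Before y := y: not x
Before skip: not x
Then branch requires not x; else branch requires not x.
Before the if: ((y and z) -> (not x)) and ((not (y and z)) -> (not x))
Then branch requires (((not (x or z)) and z) -> (not x)) and ((not ((not (x or z)) and z)) -> (not x)); else branch requires ((y and z) -> (not y)) and ((not (y and z)) -> (not y)).
Before the if: (z -> ((((not (x or z)) and z) -> (not x)) and ((not ((not (x or z)) and z)) -> (not x)))) and ((not z) -> (((y and z) -> (not y)) and ((not (y and z)) -> (not y))))
Answer: WP = (z -> ((((not (x or z)) and z) -> (not x)) and ((not ((not (x or z)) and z)) -> (not x)))) and ((not z) -> (((y and z) -> (not y)) and ((not (y and z)) -> (not y))))


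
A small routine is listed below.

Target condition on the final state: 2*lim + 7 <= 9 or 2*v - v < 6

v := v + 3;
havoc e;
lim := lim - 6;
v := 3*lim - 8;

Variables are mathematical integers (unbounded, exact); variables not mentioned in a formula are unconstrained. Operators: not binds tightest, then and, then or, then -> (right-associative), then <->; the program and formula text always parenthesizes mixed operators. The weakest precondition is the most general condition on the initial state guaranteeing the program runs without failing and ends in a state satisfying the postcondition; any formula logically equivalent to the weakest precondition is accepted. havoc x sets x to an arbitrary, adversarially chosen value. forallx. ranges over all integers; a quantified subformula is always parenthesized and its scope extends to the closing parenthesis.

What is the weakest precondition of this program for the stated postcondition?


Working backward. After the program, the postcondition 2*lim + 7 <= 9 or 2*v - v < 6 must hold; in canonical form it is 2*lim <= 2 or v < 6.
Before v := 3*lim - 8: 2*lim <= 2 or 3*lim < 14
Before lim := lim - 6: 2*lim <= 14 or 3*lim < 32
Before havoc e: 2*lim <= 14 or 3*lim < 32
Before v := v + 3: 2*lim <= 14 or 3*lim < 32
Answer: WP = 2*lim <= 14 or 3*lim < 32


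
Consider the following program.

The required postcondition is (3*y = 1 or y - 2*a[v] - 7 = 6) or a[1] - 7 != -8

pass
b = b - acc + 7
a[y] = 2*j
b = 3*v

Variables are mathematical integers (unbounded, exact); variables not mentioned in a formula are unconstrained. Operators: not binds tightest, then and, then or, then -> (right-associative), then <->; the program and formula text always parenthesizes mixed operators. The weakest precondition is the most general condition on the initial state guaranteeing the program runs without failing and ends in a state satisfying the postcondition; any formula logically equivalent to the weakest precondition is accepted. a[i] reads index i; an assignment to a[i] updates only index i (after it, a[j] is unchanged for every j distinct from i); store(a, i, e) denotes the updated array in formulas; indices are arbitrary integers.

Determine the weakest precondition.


Working backward. After the program, the postcondition (3*y = 1 or y - 2*a[v] - 7 = 6) or a[1] - 7 != -8 must hold; in canonical form it is 3*y = 1 or y = 2*a[v] + 13 or a[1] != -1.
Before b := 3*v: 3*y = 1 or y = 2*a[v] + 13 or a[1] != -1
Before a[y] := 2*j: 3*y = 1 or y = 2*store(a, y, 2*j)[v] + 13 or store(a, y, 2*j)[1] != -1
Before b := b - acc + 7: 3*y = 1 or y = 2*store(a, y, 2*j)[v] + 13 or store(a, y, 2*j)[1] != -1
Before skip: 3*y = 1 or y = 2*store(a, y, 2*j)[v] + 13 or store(a, y, 2*j)[1] != -1
Answer: WP = 3*y = 1 or y = 2*store(a, y, 2*j)[v] + 13 or store(a, y, 2*j)[1] != -1


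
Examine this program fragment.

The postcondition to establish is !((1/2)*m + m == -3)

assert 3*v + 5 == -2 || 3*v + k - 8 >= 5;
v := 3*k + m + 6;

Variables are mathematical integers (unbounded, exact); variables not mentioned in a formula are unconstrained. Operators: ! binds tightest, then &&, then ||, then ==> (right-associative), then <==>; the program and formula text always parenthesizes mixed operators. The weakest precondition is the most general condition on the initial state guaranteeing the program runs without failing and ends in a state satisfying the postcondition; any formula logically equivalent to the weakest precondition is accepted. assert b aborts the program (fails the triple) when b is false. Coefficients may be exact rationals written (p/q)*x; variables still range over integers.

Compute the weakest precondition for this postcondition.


Working backward. After the program, the postcondition !((1/2)*m + m == -3) must hold; in canonical form it is !((3/2)*m == -3).
Before v := 3*k + m + 6: !((3/2)*m == -3)
Before assert 3*v + 5 == -2 || 3*v + k - 8 >= 5: (3*v == -7 || k + 3*v >= 13) && (!((3/2)*m == -3))
Answer: WP = (3*v == -7 || k + 3*v >= 13) && (!((3/2)*m == -3))


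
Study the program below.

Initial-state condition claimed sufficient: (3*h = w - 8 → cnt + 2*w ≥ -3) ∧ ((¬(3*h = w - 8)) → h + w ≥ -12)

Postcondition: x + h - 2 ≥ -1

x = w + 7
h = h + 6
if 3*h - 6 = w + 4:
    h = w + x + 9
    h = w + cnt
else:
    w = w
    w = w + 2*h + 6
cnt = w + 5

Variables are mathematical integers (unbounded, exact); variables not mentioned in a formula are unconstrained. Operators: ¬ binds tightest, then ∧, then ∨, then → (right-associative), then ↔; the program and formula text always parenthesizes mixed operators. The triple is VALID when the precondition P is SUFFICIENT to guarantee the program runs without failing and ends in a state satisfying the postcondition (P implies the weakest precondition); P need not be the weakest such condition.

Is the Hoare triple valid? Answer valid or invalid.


Working backward. After the program, the postcondition x + h - 2 ≥ -1 must hold; in canonical form it is h + x ≥ 1.
Before cnt := w + 5: h + x ≥ 1
Then branch requires cnt + w + x ≥ 1; else branch requires h + x ≥ 1.
Before the if: (3*h = w + 10 → cnt + w + x ≥ 1) ∧ ((¬(3*h = w + 10)) → h + x ≥ 1)
Before h := h + 6: (3*h = w - 8 → cnt + w + x ≥ 1) ∧ ((¬(3*h = w - 8)) → h + x ≥ -5)
Before x := w + 7: (3*h = w - 8 → cnt + 2*w ≥ -6) ∧ ((¬(3*h = w - 8)) → h + w ≥ -12)
The weakest precondition is (3*h = w - 8 → cnt + 2*w ≥ -6) ∧ ((¬(3*h = w - 8)) → h + w ≥ -12).
Check whether (3*h = w - 8 → cnt + 2*w ≥ -3) ∧ ((¬(3*h = w - 8)) → h + w ≥ -12) implies it.
Every state satisfying the precondition satisfies the weakest precondition: the implication holds.
Answer: valid


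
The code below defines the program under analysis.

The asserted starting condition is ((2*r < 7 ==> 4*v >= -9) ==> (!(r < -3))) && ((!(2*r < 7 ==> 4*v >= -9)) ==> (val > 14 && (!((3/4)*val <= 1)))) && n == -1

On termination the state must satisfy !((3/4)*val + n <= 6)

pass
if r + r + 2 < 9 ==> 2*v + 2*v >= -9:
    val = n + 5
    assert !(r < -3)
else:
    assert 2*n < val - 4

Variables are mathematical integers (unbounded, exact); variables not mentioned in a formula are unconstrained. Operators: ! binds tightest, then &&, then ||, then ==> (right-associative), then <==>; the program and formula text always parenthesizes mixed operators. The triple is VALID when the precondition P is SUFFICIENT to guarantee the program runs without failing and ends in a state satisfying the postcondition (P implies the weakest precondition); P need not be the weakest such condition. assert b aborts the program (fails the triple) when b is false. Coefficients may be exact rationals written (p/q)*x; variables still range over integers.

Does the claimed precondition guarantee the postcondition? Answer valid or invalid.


Working backward. After the program, the postcondition !((3/4)*val + n <= 6) must hold; in canonical form it is !(n + (3/4)*val <= 6).
Then branch requires (!(r < -3)) && (!((7/4)*n <= 9/4)); else branch requires 2*n < val - 4 && (!(n + (3/4)*val <= 6)).
Before the if: ((2*r < 7 ==> 4*v >= -9) ==> ((!(r < -3)) && (!((7/4)*n <= 9/4)))) && ((!(2*r < 7 ==> 4*v >= -9)) ==> (2*n < val - 4 && (!(n + (3/4)*val <= 6))))
Before skip: ((2*r < 7 ==> 4*v >= -9) ==> ((!(r < -3)) && (!((7/4)*n <= 9/4)))) && ((!(2*r < 7 ==> 4*v >= -9)) ==> (2*n < val - 4 && (!(n + (3/4)*val <= 6))))
The weakest precondition is ((2*r < 7 ==> 4*v >= -9) ==> ((!(r < -3)) && (!((7/4)*n <= 9/4)))) && ((!(2*r < 7 ==> 4*v >= -9)) ==> (2*n < val - 4 && (!(n + (3/4)*val <= 6)))).
Check whether ((2*r < 7 ==> 4*v >= -9) ==> (!(r < -3))) && ((!(2*r < 7 ==> 4*v >= -9)) ==> (val > 14 && (!((3/4)*val <= 1)))) && n == -1 implies it.
Countermodel: at the initial state n = -1, r = 4, v = -3, val = 15, the precondition holds but the weakest precondition fails.
Answer: invalid
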